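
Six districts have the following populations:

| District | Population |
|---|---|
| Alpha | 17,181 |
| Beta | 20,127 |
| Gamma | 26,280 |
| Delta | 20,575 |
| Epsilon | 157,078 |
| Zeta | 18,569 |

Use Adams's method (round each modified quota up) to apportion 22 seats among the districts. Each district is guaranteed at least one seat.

Alpha 2; Beta 2; Gamma 2; Delta 2; Epsilon 12; Zeta 2

Standard divisor 259810/22 ≈ 11809.545; standard quotas: Alpha 1.455, Beta 1.704, Gamma 2.225, Delta 1.742, Epsilon 13.301, Zeta 1.572.
Rounding up gives 2, 2, 3, 2, 14, 2 = 25 seats, so the divisor must be adjusted.
With modified divisor 13700: modified quotas Alpha 1.254, Beta 1.469, Gamma 1.918, Delta 1.502, Epsilon 11.466, Zeta 1.355.
Rounding up: Alpha 2, Beta 2, Gamma 2, Delta 2, Epsilon 12, Zeta 2 (total 22).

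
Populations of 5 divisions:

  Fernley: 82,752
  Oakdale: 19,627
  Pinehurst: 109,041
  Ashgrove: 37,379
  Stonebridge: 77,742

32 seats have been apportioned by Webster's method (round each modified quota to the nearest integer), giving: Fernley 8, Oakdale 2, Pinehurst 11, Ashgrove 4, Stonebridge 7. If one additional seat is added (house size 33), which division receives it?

Stonebridge

Priority for the next seat is population ÷ (current seats + 0.5).
Priorities: Fernley 9735.529, Oakdale 7850.800, Pinehurst 9481.826, Ashgrove 8306.444, Stonebridge 10365.600.
Highest priority: Stonebridge.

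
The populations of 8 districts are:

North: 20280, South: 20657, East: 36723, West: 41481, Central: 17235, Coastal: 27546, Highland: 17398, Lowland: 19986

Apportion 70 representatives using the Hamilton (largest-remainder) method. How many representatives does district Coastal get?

Standard divisor: 201306 ÷ 70 ≈ 2875.8.
Standard quotas: North 7.0520, South 7.1830, East 12.7697, West 14.4242, Central 5.9931, Coastal 9.5786, Highland 6.0498, Lowland 6.9497.
Lower quotas: North 7, South 7, East 12, West 14, Central 5, Coastal 9, Highland 6, Lowland 6 (sum 66, leaving 4 seats).
Remainders in descending order: Central 0.9931, Lowland 0.9497, East 0.7697, Coastal 0.5786, West 0.4242, South 0.1830, North 0.0520, Highland 0.0498.
Largest remainders: Central, Lowland, East, Coastal receive the extra seats.
Coastal receives 10.

10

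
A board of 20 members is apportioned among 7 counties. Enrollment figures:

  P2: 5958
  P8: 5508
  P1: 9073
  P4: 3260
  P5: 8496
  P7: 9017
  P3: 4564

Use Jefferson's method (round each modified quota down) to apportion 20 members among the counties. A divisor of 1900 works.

With modified divisor 1900: modified quotas P2 3.136, P8 2.899, P1 4.775, P4 1.716, P5 4.472, P7 4.746, P3 2.402.
Rounding down: P2 3, P8 2, P1 4, P4 1, P5 4, P7 4, P3 2 (total 20).

P2=3; P8=2; P1=4; P4=1; P5=4; P7=4; P3=2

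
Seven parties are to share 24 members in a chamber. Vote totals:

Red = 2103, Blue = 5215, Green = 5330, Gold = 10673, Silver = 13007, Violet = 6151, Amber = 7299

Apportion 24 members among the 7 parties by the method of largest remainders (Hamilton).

Total 49778; standard divisor 49778/24 ≈ 2074.083.
Standard quotas: Red 1.0139, Blue 2.5144, Green 2.5698, Gold 5.1459, Silver 6.2712, Violet 2.9656, Amber 3.5191.
Lower quotas: Red 1, Blue 2, Green 2, Gold 5, Silver 6, Violet 2, Amber 3 (sum 21, leaving 3 seats).
Remainders in descending order: Violet 0.9656, Green 0.5698, Amber 0.5191, Blue 0.5144, Silver 0.2712, Gold 0.1459, Red 0.0139.
Largest remainders: Violet, Green, Amber receive the extra seats.

Red: 1, Blue: 2, Green: 3, Gold: 5, Silver: 6, Violet: 3, Amber: 4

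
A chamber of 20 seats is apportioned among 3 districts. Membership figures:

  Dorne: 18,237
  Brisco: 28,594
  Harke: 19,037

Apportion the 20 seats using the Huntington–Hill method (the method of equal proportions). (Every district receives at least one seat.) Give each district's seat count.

Dorne: 5, Brisco: 9, Harke: 6

With divisor 3350: modified quotas Dorne 5.444, Brisco 8.536, Harke 5.683.
Geometric-mean thresholds: Dorne √(5·6)=5.477, Brisco √(8·9)=8.485, Harke √(5·6)=5.477.
Each quota rounded against its threshold gives Dorne 5, Brisco 9, Harke 6 (total 20).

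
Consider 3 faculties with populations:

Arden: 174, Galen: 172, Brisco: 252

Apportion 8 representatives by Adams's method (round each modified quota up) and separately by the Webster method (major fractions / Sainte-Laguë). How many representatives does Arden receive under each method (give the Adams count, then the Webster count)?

3 and 2

Adams: Arden 3, Galen 2, Brisco 3.
Webster: Arden 2, Galen 2, Brisco 4.
Arden gets 3 under Adams and 2 under Webster.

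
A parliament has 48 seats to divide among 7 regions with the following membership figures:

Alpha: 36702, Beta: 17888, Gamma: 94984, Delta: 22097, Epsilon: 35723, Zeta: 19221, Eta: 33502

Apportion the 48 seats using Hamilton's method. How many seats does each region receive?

Alpha 7; Beta 3; Gamma 17; Delta 4; Epsilon 7; Zeta 4; Eta 6

Total 260117; standard divisor 260117/48 ≈ 5419.104.
Standard quotas: Alpha 6.7727, Beta 3.3009, Gamma 17.5276, Delta 4.0776, Epsilon 6.5920, Zeta 3.5469, Eta 6.1822.
Lower quotas: Alpha 6, Beta 3, Gamma 17, Delta 4, Epsilon 6, Zeta 3, Eta 6 (sum 45, leaving 3 seats).
Remainders in descending order: Alpha 0.7727, Epsilon 0.5920, Zeta 0.5469, Gamma 0.5276, Beta 0.3009, Eta 0.1822, Delta 0.0776.
Largest remainders: Alpha, Epsilon, Zeta receive the extra seats.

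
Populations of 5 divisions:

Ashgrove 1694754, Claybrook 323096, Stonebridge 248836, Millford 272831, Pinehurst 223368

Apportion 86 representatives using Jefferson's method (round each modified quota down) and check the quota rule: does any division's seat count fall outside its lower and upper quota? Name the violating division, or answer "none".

Ashgrove

Standard quotas: Ashgrove 52.752, Claybrook 10.057, Stonebridge 7.745, Millford 8.492, Pinehurst 6.953.
Jefferson allocation: Ashgrove 54, Claybrook 10, Stonebridge 7, Millford 8, Pinehurst 7.
Ashgrove has quota 52.752 (lower 52, upper 53) but receives 54 — outside the quota interval.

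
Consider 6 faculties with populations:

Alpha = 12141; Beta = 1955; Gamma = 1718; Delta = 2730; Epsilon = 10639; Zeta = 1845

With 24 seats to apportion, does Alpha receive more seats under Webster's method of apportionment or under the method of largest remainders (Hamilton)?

Webster

Webster: Alpha 10, Beta 2, Gamma 1, Delta 2, Epsilon 8, Zeta 1.
Hamilton: Alpha 9, Beta 2, Gamma 1, Delta 2, Epsilon 8, Zeta 2.
Alpha gets 10 under Webster and 9 under Hamilton.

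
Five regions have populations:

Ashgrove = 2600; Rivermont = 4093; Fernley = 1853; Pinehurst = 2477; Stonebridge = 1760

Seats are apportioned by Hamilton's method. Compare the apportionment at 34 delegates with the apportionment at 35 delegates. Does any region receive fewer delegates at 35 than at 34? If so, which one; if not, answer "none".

none

At 34 seats: Ashgrove 7, Rivermont 11, Fernley 5, Pinehurst 6, Stonebridge 5.
At 35 seats: Ashgrove 7, Rivermont 11, Fernley 5, Pinehurst 7, Stonebridge 5.
No region's allocation decreased.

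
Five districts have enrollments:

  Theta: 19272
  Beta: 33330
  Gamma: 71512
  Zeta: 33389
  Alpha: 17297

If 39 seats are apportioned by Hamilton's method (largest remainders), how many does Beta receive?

The standard divisor is 174800/39 ≈ 4482.051.
Standard quotas: Theta 4.2998, Beta 7.4363, Gamma 15.9552, Zeta 7.4495, Alpha 3.8592.
Lower quotas: Theta 4, Beta 7, Gamma 15, Zeta 7, Alpha 3 (sum 36, leaving 3 seats).
Remainders in descending order: Gamma 0.9552, Alpha 0.8592, Zeta 0.4495, Beta 0.4363, Theta 0.2998.
Largest remainders: Gamma, Alpha, Zeta receive the extra seats.
Beta receives 7.

7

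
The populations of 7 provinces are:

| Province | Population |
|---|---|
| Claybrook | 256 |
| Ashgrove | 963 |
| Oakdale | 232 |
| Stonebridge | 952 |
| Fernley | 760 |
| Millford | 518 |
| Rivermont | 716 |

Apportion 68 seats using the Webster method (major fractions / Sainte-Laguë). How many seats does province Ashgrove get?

15

Standard divisor 4397/68 ≈ 64.662; standard quotas: Claybrook 3.959, Ashgrove 14.893, Oakdale 3.588, Stonebridge 14.723, Fernley 11.753, Millford 8.011, Rivermont 11.073.
Rounding to the nearest integer gives 4, 15, 4, 15, 12, 8, 11 = 69 seats, so the divisor must be adjusted.
With modified divisor 65.9: modified quotas Claybrook 3.885, Ashgrove 14.613, Oakdale 3.520, Stonebridge 14.446, Fernley 11.533, Millford 7.860, Rivermont 10.865.
Rounding to the nearest integer: Claybrook 4, Ashgrove 15, Oakdale 4, Stonebridge 14, Fernley 12, Millford 8, Rivermont 11 (total 68).
Ashgrove receives 15.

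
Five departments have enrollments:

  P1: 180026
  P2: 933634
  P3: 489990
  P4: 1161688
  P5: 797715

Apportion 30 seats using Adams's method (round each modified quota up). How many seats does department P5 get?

7

Standard divisor 3563053/30 ≈ 118768.433; standard quotas: P1 1.516, P2 7.861, P3 4.126, P4 9.781, P5 6.717.
Rounding up gives 2, 8, 5, 10, 7 = 32 seats, so the divisor must be adjusted.
With modified divisor 131000: modified quotas P1 1.374, P2 7.127, P3 3.740, P4 8.868, P5 6.089.
Rounding up: P1 2, P2 8, P3 4, P4 9, P5 7 (total 30).
P5 receives 7.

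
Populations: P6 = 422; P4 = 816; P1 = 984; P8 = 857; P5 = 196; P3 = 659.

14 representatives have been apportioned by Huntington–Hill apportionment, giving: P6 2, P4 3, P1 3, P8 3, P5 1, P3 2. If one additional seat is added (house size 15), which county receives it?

Priority for the next seat is population ÷ (√(s·(s+1))).
Priorities: P6 172.281, P4 235.559, P1 284.056, P8 247.395, P5 138.593, P3 269.036.
Highest priority: P1.

P1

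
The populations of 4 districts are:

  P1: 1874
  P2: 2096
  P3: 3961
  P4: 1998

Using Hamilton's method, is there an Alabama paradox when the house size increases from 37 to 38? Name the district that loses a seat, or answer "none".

none

At 37 seats: P1 7, P2 8, P3 15, P4 7.
At 38 seats: P1 7, P2 8, P3 15, P4 8.
No district's allocation decreased.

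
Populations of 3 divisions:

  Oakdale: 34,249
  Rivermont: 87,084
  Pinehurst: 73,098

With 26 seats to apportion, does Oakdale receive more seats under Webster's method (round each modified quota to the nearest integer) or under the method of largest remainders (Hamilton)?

Webster

Webster: Oakdale 5, Rivermont 11, Pinehurst 10.
Hamilton: Oakdale 4, Rivermont 12, Pinehurst 10.
Oakdale gets 5 under Webster and 4 under Hamilton.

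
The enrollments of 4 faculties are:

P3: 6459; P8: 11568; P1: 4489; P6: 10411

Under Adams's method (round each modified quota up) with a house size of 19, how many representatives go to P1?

Standard divisor 32927/19 ≈ 1733; standard quotas: P3 3.727, P8 6.675, P1 2.590, P6 6.008.
Rounding up gives 4, 7, 3, 7 = 21 seats, so the divisor must be adjusted.
With modified divisor 2000: modified quotas P3 3.229, P8 5.784, P1 2.244, P6 5.205.
Rounding up: P3 4, P8 6, P1 3, P6 6 (total 19).
P1 receives 3.

3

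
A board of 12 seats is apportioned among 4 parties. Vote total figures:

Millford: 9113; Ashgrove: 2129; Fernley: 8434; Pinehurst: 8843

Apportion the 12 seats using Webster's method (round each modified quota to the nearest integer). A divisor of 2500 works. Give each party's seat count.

With modified divisor 2500: modified quotas Millford 3.645, Ashgrove 0.852, Fernley 3.374, Pinehurst 3.537.
Rounding to the nearest integer: Millford 4, Ashgrove 1, Fernley 3, Pinehurst 4 (total 12).

Millford 4, Ashgrove 1, Fernley 3, Pinehurst 4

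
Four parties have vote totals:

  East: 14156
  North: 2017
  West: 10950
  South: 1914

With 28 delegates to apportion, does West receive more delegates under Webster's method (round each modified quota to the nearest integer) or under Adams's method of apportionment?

Webster: East 14, North 2, West 10, South 2.
Adams: East 13, North 2, West 11, South 2.
West gets 10 under Webster and 11 under Adams.

Adams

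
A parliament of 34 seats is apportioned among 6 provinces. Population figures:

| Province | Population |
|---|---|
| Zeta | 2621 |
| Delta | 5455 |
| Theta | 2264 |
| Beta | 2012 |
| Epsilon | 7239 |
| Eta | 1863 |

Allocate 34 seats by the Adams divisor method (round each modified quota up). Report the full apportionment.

Standard divisor 21454/34 ≈ 631; standard quotas: Zeta 4.154, Delta 8.645, Theta 3.588, Beta 3.189, Epsilon 11.472, Eta 2.952.
Rounding up gives 5, 9, 4, 4, 12, 3 = 37 seats, so the divisor must be adjusted.
With modified divisor 680: modified quotas Zeta 3.854, Delta 8.022, Theta 3.329, Beta 2.959, Epsilon 10.646, Eta 2.740.
Rounding up: Zeta 4, Delta 9, Theta 4, Beta 3, Epsilon 11, Eta 3 (total 34).

Zeta: 4, Delta: 9, Theta: 4, Beta: 3, Epsilon: 11, Eta: 3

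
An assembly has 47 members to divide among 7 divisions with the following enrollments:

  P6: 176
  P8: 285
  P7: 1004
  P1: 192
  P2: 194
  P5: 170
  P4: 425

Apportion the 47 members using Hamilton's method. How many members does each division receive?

P6 3, P8 6, P7 19, P1 4, P2 4, P5 3, P4 8

The standard divisor is 2446/47 ≈ 52.043.
Standard quotas: P6 3.382, P8 5.476, P7 19.292, P1 3.689, P2 3.728, P5 3.267, P4 8.166.
Lower quotas: P6 3, P8 5, P7 19, P1 3, P2 3, P5 3, P4 8 (sum 44, leaving 3 seats).
Remainders in descending order: P2 0.728, P1 0.689, P8 0.476, P6 0.382, P7 0.292, P5 0.267, P4 0.166.
Largest remainders: P2, P1, P8 receive the extra seats.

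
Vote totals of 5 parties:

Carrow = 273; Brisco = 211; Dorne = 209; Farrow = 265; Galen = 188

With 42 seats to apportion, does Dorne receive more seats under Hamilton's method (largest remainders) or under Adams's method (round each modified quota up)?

Adams

Hamilton: Carrow 10, Brisco 8, Dorne 7, Farrow 10, Galen 7.
Adams: Carrow 10, Brisco 8, Dorne 8, Farrow 9, Galen 7.
Dorne gets 7 under Hamilton and 8 under Adams.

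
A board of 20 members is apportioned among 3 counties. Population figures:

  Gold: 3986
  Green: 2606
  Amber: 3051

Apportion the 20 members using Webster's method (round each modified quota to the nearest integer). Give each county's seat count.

Gold=8, Green=6, Amber=6

Standard divisor 9643/20 ≈ 482.15; standard quotas: Gold 8.267, Green 5.405, Amber 6.328.
Rounding to the nearest integer gives 8, 5, 6 = 19 seats, so the divisor must be adjusted.
With modified divisor 472: modified quotas Gold 8.445, Green 5.521, Amber 6.464.
Rounding to the nearest integer: Gold 8, Green 6, Amber 6 (total 20).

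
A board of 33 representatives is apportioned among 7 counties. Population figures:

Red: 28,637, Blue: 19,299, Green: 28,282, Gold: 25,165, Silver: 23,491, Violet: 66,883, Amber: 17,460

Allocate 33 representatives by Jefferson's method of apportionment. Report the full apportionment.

Standard divisor 209217/33 ≈ 6339.909; standard quotas: Red 4.517, Blue 3.044, Green 4.461, Gold 3.969, Silver 3.705, Violet 10.550, Amber 2.754.
Rounding down gives 4, 3, 4, 3, 3, 10, 2 = 29 seats, so the divisor must be adjusted.
With modified divisor 5770: modified quotas Red 4.963, Blue 3.345, Green 4.902, Gold 4.361, Silver 4.071, Violet 11.592, Amber 3.026.
Rounding down: Red 4, Blue 3, Green 4, Gold 4, Silver 4, Violet 11, Amber 3 (total 33).

Red 4; Blue 3; Green 4; Gold 4; Silver 4; Violet 11; Amber 3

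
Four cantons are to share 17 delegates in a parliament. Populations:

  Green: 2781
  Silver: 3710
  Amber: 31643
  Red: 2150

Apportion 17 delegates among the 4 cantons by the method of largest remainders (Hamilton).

Green: 1, Silver: 2, Amber: 13, Red: 1

Total 40284; standard divisor 40284/17 ≈ 2369.647.
Standard quotas: Green 1.1736, Silver 1.5656, Amber 13.3535, Red 0.9073.
Lower quotas: Green 1, Silver 1, Amber 13, Red 0 (sum 15, leaving 2 seats).
Remainders in descending order: Red 0.9073, Silver 0.5656, Amber 0.3535, Green 0.1736.
The surplus seats go to Red, Silver.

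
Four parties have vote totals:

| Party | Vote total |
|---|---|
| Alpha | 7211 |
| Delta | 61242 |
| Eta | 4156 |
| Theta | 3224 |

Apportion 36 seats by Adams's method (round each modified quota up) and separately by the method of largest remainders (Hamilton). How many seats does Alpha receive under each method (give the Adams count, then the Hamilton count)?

4 and 3

Adams: Alpha 4, Delta 28, Eta 2, Theta 2.
Hamilton: Alpha 3, Delta 29, Eta 2, Theta 2.
Alpha gets 4 under Adams and 3 under Hamilton.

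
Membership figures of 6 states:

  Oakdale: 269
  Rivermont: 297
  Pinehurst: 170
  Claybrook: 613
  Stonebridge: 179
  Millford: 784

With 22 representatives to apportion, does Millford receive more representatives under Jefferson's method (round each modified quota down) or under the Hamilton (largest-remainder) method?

Jefferson: Oakdale 3, Rivermont 3, Pinehurst 1, Claybrook 6, Stonebridge 1, Millford 8.
Hamilton: Oakdale 2, Rivermont 3, Pinehurst 2, Claybrook 6, Stonebridge 2, Millford 7.
Millford gets 8 under Jefferson and 7 under Hamilton.

Jefferson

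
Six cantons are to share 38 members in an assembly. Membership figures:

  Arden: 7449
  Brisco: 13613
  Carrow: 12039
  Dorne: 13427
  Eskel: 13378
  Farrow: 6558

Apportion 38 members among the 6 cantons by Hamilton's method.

Arden=4, Brisco=8, Carrow=7, Dorne=8, Eskel=7, Farrow=4

Total 66464; standard divisor 66464/38 ≈ 1749.053.
Standard quotas: Arden 4.2589, Brisco 7.7831, Carrow 6.8832, Dorne 7.6767, Eskel 7.6487, Farrow 3.7495.
Lower quotas: Arden 4, Brisco 7, Carrow 6, Dorne 7, Eskel 7, Farrow 3 (sum 34, leaving 4 seats).
Remainders in descending order: Carrow 0.8832, Brisco 0.7831, Farrow 0.7495, Dorne 0.6767, Eskel 0.6487, Arden 0.2589.
The surplus seats go to Carrow, Brisco, Farrow, Dorne.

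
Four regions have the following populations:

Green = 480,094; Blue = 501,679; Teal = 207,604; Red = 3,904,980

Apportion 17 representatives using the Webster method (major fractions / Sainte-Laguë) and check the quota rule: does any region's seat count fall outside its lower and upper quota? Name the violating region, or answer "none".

Standard quotas: Green 1.602, Blue 1.674, Teal 0.693, Red 13.031.
Webster allocation: Green 2, Blue 2, Teal 1, Red 12.
Red has quota 13.031 (lower 13, upper 14) but receives 12 — outside the quota interval.

Red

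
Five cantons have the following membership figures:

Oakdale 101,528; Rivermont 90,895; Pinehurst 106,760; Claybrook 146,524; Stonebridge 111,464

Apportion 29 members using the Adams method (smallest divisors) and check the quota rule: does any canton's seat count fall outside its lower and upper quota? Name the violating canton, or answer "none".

none

Standard quotas: Oakdale 5.284, Rivermont 4.731, Pinehurst 5.557, Claybrook 7.626, Stonebridge 5.802.
Adams allocation: Oakdale 5, Rivermont 5, Pinehurst 6, Claybrook 7, Stonebridge 6.
Every allocation lies between the lower and upper quota.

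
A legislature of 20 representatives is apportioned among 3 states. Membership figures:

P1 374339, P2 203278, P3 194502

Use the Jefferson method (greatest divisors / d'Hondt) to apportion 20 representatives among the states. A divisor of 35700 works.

With modified divisor 35700: modified quotas P1 10.486, P2 5.694, P3 5.448.
Rounding down: P1 10, P2 5, P3 5 (total 20).

P1=10; P2=5; P3=5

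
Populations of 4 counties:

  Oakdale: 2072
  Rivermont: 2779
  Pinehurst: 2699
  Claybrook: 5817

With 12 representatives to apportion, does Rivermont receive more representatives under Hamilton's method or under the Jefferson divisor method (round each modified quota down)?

Hamilton: Oakdale 2, Rivermont 3, Pinehurst 2, Claybrook 5.
Jefferson: Oakdale 2, Rivermont 2, Pinehurst 2, Claybrook 6.
Rivermont gets 3 under Hamilton and 2 under Jefferson.

Hamilton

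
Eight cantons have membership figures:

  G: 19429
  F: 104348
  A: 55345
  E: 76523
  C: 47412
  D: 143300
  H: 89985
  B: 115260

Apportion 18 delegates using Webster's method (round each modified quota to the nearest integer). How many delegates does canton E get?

2

Standard divisor 651602/18 ≈ 36200.111; standard quotas: G 0.537, F 2.883, A 1.529, E 2.114, C 1.310, D 3.959, H 2.486, B 3.184.
Rounding to the nearest integer gives G 1, F 3, A 2, E 2, C 1, D 4, H 2, B 3 — total 18, matching the house size, so no adjustment is needed.
E receives 2.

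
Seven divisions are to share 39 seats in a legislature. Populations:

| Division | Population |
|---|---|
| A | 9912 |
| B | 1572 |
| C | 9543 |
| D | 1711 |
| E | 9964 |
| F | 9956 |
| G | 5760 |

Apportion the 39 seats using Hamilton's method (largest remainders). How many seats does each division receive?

Standard divisor: 48418 ÷ 39 ≈ 1241.487.
Standard quotas: A 7.9840, B 1.2662, C 7.6867, D 1.3782, E 8.0259, F 8.0194, G 4.6396.
Lower quotas: A 7, B 1, C 7, D 1, E 8, F 8, G 4 (sum 36, leaving 3 seats).
Remainders in descending order: A 0.9840, C 0.6867, G 0.6396, D 0.3782, B 0.2662, E 0.0259, F 0.0194.
Largest remainders: A, C, G receive the extra seats.

A: 8, B: 1, C: 8, D: 1, E: 8, F: 8, G: 5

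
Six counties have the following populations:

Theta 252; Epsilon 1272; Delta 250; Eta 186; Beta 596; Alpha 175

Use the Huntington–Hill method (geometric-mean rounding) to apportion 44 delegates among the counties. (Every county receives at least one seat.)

Theta 4, Epsilon 20, Delta 4, Eta 3, Beta 10, Alpha 3

With divisor 62.4: modified quotas Theta 4.038, Epsilon 20.385, Delta 4.006, Eta 2.981, Beta 9.551, Alpha 2.804.
Geometric-mean thresholds: Theta √(4·5)=4.472, Epsilon √(20·21)=20.494, Delta √(4·5)=4.472, Eta √(2·3)=2.449, Beta √(9·10)=9.487, Alpha √(2·3)=2.449.
Each quota rounded against its threshold gives Theta 4, Epsilon 20, Delta 4, Eta 3, Beta 10, Alpha 3 (total 44).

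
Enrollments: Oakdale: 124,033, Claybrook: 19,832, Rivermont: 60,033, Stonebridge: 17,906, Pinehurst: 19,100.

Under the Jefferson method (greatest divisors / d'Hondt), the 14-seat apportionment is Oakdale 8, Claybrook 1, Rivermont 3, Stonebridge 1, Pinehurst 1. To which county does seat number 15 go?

Rivermont

Priority for the next seat is population ÷ (current seats + 1).
Priorities: Oakdale 13781.444, Claybrook 9916.000, Rivermont 15008.250, Stonebridge 8953.000, Pinehurst 9550.000.
Highest priority: Rivermont.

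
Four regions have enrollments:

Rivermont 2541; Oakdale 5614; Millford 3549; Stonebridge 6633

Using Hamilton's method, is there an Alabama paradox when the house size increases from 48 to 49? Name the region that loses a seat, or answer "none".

At 48 seats: Rivermont 7, Oakdale 15, Millford 9, Stonebridge 17.
At 49 seats: Rivermont 7, Oakdale 15, Millford 9, Stonebridge 18.
No region's allocation decreased.

none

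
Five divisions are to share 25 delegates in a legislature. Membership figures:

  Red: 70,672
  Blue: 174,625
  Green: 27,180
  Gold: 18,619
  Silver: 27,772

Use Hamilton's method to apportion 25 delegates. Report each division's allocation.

Standard divisor: 318868 ÷ 25 ≈ 12754.72.
Standard quotas: Red 5.5409, Blue 13.6910, Green 2.1310, Gold 1.4598, Silver 2.1774.
Lower quotas: Red 5, Blue 13, Green 2, Gold 1, Silver 2 (sum 23, leaving 2 seats).
Remainders in descending order: Blue 0.6910, Red 0.5409, Gold 0.4598, Silver 0.1774, Green 0.1310.
The surplus seats go to Blue, Red.

Red 6; Blue 14; Green 2; Gold 1; Silver 2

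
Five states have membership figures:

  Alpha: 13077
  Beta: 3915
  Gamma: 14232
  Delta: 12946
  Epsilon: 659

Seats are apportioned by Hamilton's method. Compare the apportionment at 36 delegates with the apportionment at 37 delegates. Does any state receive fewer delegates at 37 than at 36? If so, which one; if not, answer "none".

At 36 seats: Alpha 11, Beta 3, Gamma 11, Delta 10, Epsilon 1.
At 37 seats: Alpha 11, Beta 3, Gamma 12, Delta 11, Epsilon 0.
Epsilon drops from 1 to 0.

Epsilon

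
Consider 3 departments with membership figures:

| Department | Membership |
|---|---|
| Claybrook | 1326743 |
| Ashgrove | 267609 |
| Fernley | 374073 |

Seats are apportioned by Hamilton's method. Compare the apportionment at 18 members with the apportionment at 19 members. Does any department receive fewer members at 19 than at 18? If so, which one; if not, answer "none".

Ashgrove

At 18 seats: Claybrook 12, Ashgrove 3, Fernley 3.
At 19 seats: Claybrook 13, Ashgrove 2, Fernley 4.
Ashgrove drops from 3 to 2.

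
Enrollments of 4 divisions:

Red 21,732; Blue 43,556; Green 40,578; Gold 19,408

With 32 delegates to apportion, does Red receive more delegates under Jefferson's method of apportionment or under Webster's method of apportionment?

Webster

Jefferson: Red 5, Blue 11, Green 11, Gold 5.
Webster: Red 6, Blue 11, Green 10, Gold 5.
Red gets 5 under Jefferson and 6 under Webster.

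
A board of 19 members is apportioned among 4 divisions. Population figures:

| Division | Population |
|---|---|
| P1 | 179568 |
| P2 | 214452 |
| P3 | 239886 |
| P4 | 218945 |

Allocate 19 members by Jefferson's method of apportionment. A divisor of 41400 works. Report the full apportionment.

P1 4, P2 5, P3 5, P4 5

With modified divisor 41400: modified quotas P1 4.337, P2 5.180, P3 5.794, P4 5.289.
Rounding down: P1 4, P2 5, P3 5, P4 5 (total 19).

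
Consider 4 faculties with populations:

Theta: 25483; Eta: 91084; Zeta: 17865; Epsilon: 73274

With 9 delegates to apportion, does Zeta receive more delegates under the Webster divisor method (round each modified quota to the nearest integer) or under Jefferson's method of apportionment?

Webster: Theta 1, Eta 4, Zeta 1, Epsilon 3.
Jefferson: Theta 1, Eta 4, Zeta 0, Epsilon 4.
Zeta gets 1 under Webster and 0 under Jefferson.

Webster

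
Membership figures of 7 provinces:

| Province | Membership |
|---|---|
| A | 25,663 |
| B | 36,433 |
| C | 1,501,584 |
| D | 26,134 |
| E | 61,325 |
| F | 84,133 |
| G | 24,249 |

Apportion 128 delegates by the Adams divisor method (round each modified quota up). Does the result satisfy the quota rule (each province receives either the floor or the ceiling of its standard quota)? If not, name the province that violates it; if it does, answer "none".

Standard quotas: A 1.867, B 2.650, C 109.236, D 1.901, E 4.461, F 6.120, G 1.764.
Adams allocation: A 2, B 3, C 108, D 2, E 5, F 6, G 2.
C has quota 109.236 (lower 109, upper 110) but receives 108 — outside the quota interval.

C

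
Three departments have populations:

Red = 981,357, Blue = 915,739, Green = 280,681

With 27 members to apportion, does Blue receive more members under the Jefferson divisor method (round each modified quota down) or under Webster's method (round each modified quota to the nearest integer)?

Jefferson: Red 12, Blue 12, Green 3.
Webster: Red 12, Blue 11, Green 4.
Blue gets 12 under Jefferson and 11 under Webster.

Jefferson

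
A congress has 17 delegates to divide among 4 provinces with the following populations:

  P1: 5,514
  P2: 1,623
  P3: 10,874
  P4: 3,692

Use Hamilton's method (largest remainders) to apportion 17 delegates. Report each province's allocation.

P1 4, P2 1, P3 9, P4 3

Standard divisor: 21703 ÷ 17 ≈ 1276.647.
Standard quotas: P1 4.3191, P2 1.2713, P3 8.5176, P4 2.8920.
Lower quotas: P1 4, P2 1, P3 8, P4 2 (sum 15, leaving 2 seats).
Remainders in descending order: P4 0.8920, P3 0.5176, P1 0.3191, P2 0.2713.
The surplus seats go to P4, P3.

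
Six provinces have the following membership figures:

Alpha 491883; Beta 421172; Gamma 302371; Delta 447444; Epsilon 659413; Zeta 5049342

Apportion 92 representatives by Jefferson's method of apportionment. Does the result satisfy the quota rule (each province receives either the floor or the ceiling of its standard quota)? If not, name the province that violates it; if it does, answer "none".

Zeta

Standard quotas: Alpha 6.139, Beta 5.256, Gamma 3.774, Delta 5.584, Epsilon 8.230, Zeta 63.017.
Jefferson allocation: Alpha 6, Beta 5, Gamma 3, Delta 5, Epsilon 8, Zeta 65.
Zeta has quota 63.017 (lower 63, upper 64) but receives 65 — outside the quota interval.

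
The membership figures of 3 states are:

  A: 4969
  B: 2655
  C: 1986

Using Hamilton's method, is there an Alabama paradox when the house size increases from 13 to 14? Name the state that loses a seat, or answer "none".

At 13 seats: A 7, B 3, C 3.
At 14 seats: A 7, B 4, C 3.
No state's allocation decreased.

none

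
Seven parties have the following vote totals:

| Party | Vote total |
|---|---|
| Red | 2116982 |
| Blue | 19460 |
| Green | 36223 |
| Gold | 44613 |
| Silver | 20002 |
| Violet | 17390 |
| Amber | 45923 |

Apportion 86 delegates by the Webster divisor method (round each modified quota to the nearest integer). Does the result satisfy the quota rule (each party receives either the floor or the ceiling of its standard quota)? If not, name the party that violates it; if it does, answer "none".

Standard quotas: Red 79.136, Blue 0.727, Green 1.354, Gold 1.668, Silver 0.748, Violet 0.650, Amber 1.717.
Webster allocation: Red 78, Blue 1, Green 1, Gold 2, Silver 1, Violet 1, Amber 2.
Red has quota 79.136 (lower 79, upper 80) but receives 78 — outside the quota interval.

Red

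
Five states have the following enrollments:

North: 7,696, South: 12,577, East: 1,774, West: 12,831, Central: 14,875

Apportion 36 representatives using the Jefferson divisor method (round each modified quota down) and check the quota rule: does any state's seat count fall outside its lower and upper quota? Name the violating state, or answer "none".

Standard quotas: North 5.569, South 9.100, East 1.284, West 9.284, Central 10.763.
Jefferson allocation: North 5, South 9, East 1, West 10, Central 11.
Every allocation lies between the lower and upper quota.

none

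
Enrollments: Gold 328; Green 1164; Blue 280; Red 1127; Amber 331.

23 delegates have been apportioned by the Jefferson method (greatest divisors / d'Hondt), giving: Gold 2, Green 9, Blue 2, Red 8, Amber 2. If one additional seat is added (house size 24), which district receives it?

Red

Priority for the next seat is population ÷ (current seats + 1).
Priorities: Gold 109.333, Green 116.400, Blue 93.333, Red 125.222, Amber 110.333.
Highest priority: Red.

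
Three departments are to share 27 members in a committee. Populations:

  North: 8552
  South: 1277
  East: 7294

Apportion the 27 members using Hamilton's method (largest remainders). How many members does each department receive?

Standard divisor: 17123 ÷ 27 ≈ 634.185.
Standard quotas: North 13.4850, South 2.0136, East 11.5014.
Lower quotas: North 13, South 2, East 11 (sum 26, leaving 1 seat).
Remainders in descending order: East 0.5014, North 0.4850, South 0.0136.
Largest remainder: East receives the extra seat.

North: 13; South: 2; East: 12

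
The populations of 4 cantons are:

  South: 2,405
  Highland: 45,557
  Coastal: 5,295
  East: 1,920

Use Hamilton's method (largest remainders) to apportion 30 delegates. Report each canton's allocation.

Standard divisor: 55177 ÷ 30 ≈ 1839.233.
Standard quotas: South 1.3076, Highland 24.7696, Coastal 2.8789, East 1.0439.
Lower quotas: South 1, Highland 24, Coastal 2, East 1 (sum 28, leaving 2 seats).
Remainders in descending order: Coastal 0.8789, Highland 0.7696, South 0.3076, East 0.0439.
Largest remainders: Coastal, Highland receive the extra seats.

South 1, Highland 25, Coastal 3, East 1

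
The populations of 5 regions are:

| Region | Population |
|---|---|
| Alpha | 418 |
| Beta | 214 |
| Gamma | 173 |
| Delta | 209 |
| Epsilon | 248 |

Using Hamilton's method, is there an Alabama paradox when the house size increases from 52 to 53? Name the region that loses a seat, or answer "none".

none

At 52 seats: Alpha 17, Beta 9, Gamma 7, Delta 9, Epsilon 10.
At 53 seats: Alpha 18, Beta 9, Gamma 7, Delta 9, Epsilon 10.
No region's allocation decreased.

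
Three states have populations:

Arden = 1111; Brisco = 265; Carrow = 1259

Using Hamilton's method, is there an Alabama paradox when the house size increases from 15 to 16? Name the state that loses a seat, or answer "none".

Brisco

At 15 seats: Arden 6, Brisco 2, Carrow 7.
At 16 seats: Arden 7, Brisco 1, Carrow 8.
Brisco drops from 2 to 1.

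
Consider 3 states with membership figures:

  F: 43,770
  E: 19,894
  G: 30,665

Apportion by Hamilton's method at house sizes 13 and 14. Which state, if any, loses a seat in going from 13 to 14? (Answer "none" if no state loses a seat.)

none

At 13 seats: F 6, E 3, G 4.
At 14 seats: F 6, E 3, G 5.
No state's allocation decreased.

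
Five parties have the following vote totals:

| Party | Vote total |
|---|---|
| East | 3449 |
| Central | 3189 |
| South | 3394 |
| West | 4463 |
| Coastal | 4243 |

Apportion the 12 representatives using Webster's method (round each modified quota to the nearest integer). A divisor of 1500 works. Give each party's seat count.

With modified divisor 1500: modified quotas East 2.299, Central 2.126, South 2.263, West 2.975, Coastal 2.829.
Rounding to the nearest integer: East 2, Central 2, South 2, West 3, Coastal 3 (total 12).

East=2, Central=2, South=2, West=3, Coastal=3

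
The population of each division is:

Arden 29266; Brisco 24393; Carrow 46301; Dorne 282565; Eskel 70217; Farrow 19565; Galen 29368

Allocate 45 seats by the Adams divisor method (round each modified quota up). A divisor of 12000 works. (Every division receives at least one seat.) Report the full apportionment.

Arden 3, Brisco 3, Carrow 4, Dorne 24, Eskel 6, Farrow 2, Galen 3

With modified divisor 12000: modified quotas Arden 2.439, Brisco 2.033, Carrow 3.858, Dorne 23.547, Eskel 5.851, Farrow 1.630, Galen 2.447.
Rounding up: Arden 3, Brisco 3, Carrow 4, Dorne 24, Eskel 6, Farrow 2, Galen 3 (total 45).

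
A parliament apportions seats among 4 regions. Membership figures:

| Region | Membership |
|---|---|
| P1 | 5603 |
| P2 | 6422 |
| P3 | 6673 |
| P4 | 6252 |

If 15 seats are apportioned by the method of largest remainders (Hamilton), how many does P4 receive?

4

Standard divisor: 24950 ÷ 15 ≈ 1663.333.
Standard quotas: P1 3.3685, P2 3.8609, P3 4.0118, P4 3.7587.
Lower quotas: P1 3, P2 3, P3 4, P4 3 (sum 13, leaving 2 seats).
Remainders in descending order: P2 0.8609, P4 0.7587, P1 0.3685, P3 0.0118.
The surplus seats go to P2, P4.
P4 receives 4.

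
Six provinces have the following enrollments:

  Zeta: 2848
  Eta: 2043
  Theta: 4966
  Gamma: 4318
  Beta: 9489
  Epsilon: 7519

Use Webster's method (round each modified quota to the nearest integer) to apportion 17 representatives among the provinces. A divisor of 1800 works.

With modified divisor 1800: modified quotas Zeta 1.582, Eta 1.135, Theta 2.759, Gamma 2.399, Beta 5.272, Epsilon 4.177.
Rounding to the nearest integer: Zeta 2, Eta 1, Theta 3, Gamma 2, Beta 5, Epsilon 4 (total 17).

Zeta: 2, Eta: 1, Theta: 3, Gamma: 2, Beta: 5, Epsilon: 4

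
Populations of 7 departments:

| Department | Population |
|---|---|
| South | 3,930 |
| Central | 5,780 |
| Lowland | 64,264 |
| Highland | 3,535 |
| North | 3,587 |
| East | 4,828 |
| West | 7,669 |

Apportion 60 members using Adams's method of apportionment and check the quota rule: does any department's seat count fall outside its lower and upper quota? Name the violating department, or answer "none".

Standard quotas: South 2.519, Central 3.705, Lowland 41.198, Highland 2.266, North 2.300, East 3.095, West 4.916.
Adams allocation: South 3, Central 4, Lowland 39, Highland 3, North 3, East 3, West 5.
Lowland has quota 41.198 (lower 41, upper 42) but receives 39 — outside the quota interval.

Lowland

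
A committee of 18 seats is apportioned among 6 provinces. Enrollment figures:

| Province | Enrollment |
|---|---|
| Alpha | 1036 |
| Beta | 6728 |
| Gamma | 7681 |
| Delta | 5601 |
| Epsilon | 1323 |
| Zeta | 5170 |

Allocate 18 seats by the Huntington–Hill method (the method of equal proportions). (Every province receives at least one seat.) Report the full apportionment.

Alpha: 1, Beta: 4, Gamma: 5, Delta: 4, Epsilon: 1, Zeta: 3

With divisor 1561: modified quotas Alpha 0.664, Beta 4.310, Gamma 4.921, Delta 3.588, Epsilon 0.848, Zeta 3.312.
Geometric-mean thresholds: Alpha (min 1), Beta √(4·5)=4.472, Gamma √(4·5)=4.472, Delta √(3·4)=3.464, Epsilon (min 1), Zeta √(3·4)=3.464.
Each quota rounded against its threshold gives Alpha 1, Beta 4, Gamma 5, Delta 4, Epsilon 1, Zeta 3 (total 18).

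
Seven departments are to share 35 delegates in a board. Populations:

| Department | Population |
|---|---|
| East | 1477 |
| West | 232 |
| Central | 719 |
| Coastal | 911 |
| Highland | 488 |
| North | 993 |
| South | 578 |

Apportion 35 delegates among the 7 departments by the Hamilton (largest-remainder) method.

East=10, West=1, Central=5, Coastal=6, Highland=3, North=6, South=4

Standard divisor: 5398 ÷ 35 ≈ 154.229.
Standard quotas: East 9.577, West 1.504, Central 4.662, Coastal 5.907, Highland 3.164, North 6.438, South 3.748.
Lower quotas: East 9, West 1, Central 4, Coastal 5, Highland 3, North 6, South 3 (sum 31, leaving 4 seats).
Remainders in descending order: Coastal 0.907, South 0.748, Central 0.662, East 0.577, West 0.504, North 0.438, Highland 0.164.
The surplus seats go to Coastal, South, Central, East.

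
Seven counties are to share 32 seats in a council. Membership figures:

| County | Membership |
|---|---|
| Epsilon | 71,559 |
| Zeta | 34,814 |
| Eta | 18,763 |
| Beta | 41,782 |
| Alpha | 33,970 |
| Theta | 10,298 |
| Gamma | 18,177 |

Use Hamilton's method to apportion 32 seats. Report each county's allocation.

Epsilon 10; Zeta 5; Eta 3; Beta 6; Alpha 5; Theta 1; Gamma 2

The standard divisor is 229363/32 ≈ 7167.594.
Standard quotas: Epsilon 9.9837, Zeta 4.8571, Eta 2.6178, Beta 5.8293, Alpha 4.7394, Theta 1.4367, Gamma 2.5360.
Lower quotas: Epsilon 9, Zeta 4, Eta 2, Beta 5, Alpha 4, Theta 1, Gamma 2 (sum 27, leaving 5 seats).
Remainders in descending order: Epsilon 0.9837, Zeta 0.8571, Beta 0.8293, Alpha 0.7394, Eta 0.6178, Gamma 0.5360, Theta 0.4367.
The surplus seats go to Epsilon, Zeta, Beta, Alpha, Eta.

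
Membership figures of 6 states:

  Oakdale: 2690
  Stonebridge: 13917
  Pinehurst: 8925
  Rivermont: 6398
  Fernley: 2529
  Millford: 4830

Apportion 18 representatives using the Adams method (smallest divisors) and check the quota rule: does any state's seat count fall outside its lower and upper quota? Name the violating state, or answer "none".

Standard quotas: Oakdale 1.232, Stonebridge 6.376, Pinehurst 4.089, Rivermont 2.931, Fernley 1.159, Millford 2.213.
Adams allocation: Oakdale 2, Stonebridge 6, Pinehurst 4, Rivermont 3, Fernley 1, Millford 2.
Every allocation lies between the lower and upper quota.

none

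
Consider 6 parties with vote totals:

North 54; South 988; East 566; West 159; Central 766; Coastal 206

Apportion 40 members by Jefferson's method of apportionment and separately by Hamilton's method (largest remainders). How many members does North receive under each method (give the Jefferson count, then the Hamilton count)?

Jefferson: North 0, South 15, East 8, West 2, Central 12, Coastal 3.
Hamilton: North 1, South 15, East 8, West 2, Central 11, Coastal 3.
North gets 0 under Jefferson and 1 under Hamilton.

0 and 1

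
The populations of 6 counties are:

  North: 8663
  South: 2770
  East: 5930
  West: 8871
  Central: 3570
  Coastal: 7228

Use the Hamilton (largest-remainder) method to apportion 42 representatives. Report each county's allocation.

North=10, South=3, East=7, West=10, Central=4, Coastal=8

Total 37032; standard divisor 37032/42 ≈ 881.714.
Standard quotas: North 9.8252, South 3.1416, East 6.7255, West 10.0611, Central 4.0489, Coastal 8.1977.
Lower quotas: North 9, South 3, East 6, West 10, Central 4, Coastal 8 (sum 40, leaving 2 seats).
Remainders in descending order: North 0.8252, East 0.7255, Coastal 0.1977, South 0.1416, West 0.0611, Central 0.0489.
Largest remainders: North, East receive the extra seats.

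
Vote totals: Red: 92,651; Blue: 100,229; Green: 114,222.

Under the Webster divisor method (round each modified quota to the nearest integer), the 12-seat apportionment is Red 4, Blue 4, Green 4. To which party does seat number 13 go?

Green

Priority for the next seat is population ÷ (current seats + 0.5).
Priorities: Red 20589.111, Blue 22273.111, Green 25382.667.
Highest priority: Green.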